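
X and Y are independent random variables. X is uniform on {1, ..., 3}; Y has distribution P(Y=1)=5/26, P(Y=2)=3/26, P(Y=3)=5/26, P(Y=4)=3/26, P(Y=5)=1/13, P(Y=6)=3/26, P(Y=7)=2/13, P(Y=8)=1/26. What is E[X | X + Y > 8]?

P(X + Y > 8) = 7/39.
Summing X·P(x,y) over outcomes with X + Y > 8 gives 35/78.
E[X | X + Y > 8] = (35/78) / (7/39) = 5/2.

5/2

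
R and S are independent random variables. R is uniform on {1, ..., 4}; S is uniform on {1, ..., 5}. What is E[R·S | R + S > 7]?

P(R + S > 7) = 3/20.
Summing RS·P(x,y) over outcomes with R + S > 7 gives 51/20.
E[R·S | R + S > 7] = (51/20) / (3/20) = 17.

17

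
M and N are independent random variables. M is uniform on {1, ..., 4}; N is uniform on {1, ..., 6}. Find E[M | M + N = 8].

P(M + N = 8) = 1/8.
Summing M·P(x,y) over outcomes with M + N = 8 gives 3/8.
E[M | M + N = 8] = (3/8) / (1/8) = 3.

3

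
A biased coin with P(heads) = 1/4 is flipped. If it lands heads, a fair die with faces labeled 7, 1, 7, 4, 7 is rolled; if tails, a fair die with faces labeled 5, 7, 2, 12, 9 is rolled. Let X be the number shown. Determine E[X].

E[X | heads] = (7+1+7+4+7)/5 = 26/5.
E[X | tails] = (5+7+2+12+9)/5 = 7.
E[X] = (1/4)·(26/5) + (3/4)·(7) = 131/20.

131/20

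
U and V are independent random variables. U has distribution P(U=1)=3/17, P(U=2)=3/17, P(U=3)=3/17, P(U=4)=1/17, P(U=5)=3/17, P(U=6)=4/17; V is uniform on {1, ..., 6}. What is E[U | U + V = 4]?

P(U + V = 4) = 3/34.
Summing U·P(x,y) over outcomes with U + V = 4 gives 3/17.
E[U | U + V = 4] = (3/17) / (3/34) = 2.

2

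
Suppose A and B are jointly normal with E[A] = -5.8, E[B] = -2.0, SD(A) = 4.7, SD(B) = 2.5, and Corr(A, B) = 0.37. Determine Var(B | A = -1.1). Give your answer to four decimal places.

5.3944

Var(B | A=x) = (1 − ρ²)·σ_B².
Var(B | A=-1.1) = (2.5)²·(1 − (0.37)²) = 6.25·0.8631 = 5.3944.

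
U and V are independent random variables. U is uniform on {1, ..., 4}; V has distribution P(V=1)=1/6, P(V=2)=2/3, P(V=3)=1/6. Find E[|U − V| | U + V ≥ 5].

17/12

P(U + V ≥ 5) = 1/2.
Summing |U−V|·P(x,y) over outcomes with U + V ≥ 5 gives 17/24.
E[|U − V| | U + V ≥ 5] = (17/24) / (1/2) = 17/12.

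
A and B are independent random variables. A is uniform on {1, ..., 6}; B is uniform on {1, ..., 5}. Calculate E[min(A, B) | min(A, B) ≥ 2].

P(min(A, B) ≥ 2) = 2/3.
Summing min(A,B)·P(x,y) over outcomes with min(A, B) ≥ 2 gives 2.
E[min(A, B) | min(A, B) ≥ 2] = (2) / (2/3) = 3.

3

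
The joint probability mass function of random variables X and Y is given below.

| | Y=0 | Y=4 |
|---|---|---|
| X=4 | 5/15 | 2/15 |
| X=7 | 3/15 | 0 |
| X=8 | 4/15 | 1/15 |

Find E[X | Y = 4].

P(Y = 4) = 1/5.
Σ X·P over the event = 4·(2/15) + 8·(1/15) = 16/15.
E[X | Y = 4] = (16/15) / (1/5) = 16/3.

16/3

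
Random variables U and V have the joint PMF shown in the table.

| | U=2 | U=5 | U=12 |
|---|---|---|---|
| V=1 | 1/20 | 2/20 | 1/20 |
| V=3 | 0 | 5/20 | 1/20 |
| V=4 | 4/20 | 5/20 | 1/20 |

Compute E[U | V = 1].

6

P(V = 1) = 1/5.
Σ U·P over the event = 2·(1/20) + 5·(2/20) + 12·(1/20) = 6/5.
E[U | V = 1] = (6/5) / (1/5) = 6.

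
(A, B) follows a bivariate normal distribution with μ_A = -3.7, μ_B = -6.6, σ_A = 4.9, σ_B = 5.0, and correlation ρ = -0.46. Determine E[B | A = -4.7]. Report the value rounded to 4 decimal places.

For a bivariate normal, E[B | A=x] = μ_B + ρ·(σ_B/σ_A)·(x − μ_A).
E[B | A=-4.7] = -6.6 + (-0.46)·(5.0/4.9)·(-4.7 − (-3.7)) = -6.6 + (-0.46939)·(-1) = -6.1306.

-6.1306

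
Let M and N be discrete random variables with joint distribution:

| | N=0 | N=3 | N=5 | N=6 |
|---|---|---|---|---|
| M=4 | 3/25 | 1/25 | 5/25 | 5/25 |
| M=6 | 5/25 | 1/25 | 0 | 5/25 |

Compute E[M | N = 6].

P(N = 6) = 2/5.
Σ M·P over the event = 4·(5/25) + 6·(5/25) = 2.
E[M | N = 6] = (2) / (2/5) = 5.

5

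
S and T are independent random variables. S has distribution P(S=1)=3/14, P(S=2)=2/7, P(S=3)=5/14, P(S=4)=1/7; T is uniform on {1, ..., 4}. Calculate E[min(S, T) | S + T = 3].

P(S + T = 3) = 1/8.
Summing min(S,T)·P(x,y) over outcomes with S + T = 3 gives 1/8.
E[min(S, T) | S + T = 3] = (1/8) / (1/8) = 1.

1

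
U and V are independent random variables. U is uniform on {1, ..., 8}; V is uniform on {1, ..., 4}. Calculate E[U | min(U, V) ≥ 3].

11/2

P(min(U, V) ≥ 3) = 3/8.
Summing U·P(x,y) over outcomes with min(U, V) ≥ 3 gives 33/16.
E[U | min(U, V) ≥ 3] = (33/16) / (3/8) = 11/2.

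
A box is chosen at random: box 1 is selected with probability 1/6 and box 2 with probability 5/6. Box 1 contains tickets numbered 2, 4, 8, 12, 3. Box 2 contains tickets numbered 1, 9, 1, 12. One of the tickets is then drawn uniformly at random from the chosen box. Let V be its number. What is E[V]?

E[V | box 1] = (2+4+8+12+3)/5 = 29/5.
E[V | box 2] = (1+9+1+12)/4 = 23/4.
By the law of total expectation,
E[V] = (1/6)·(29/5) + (5/6)·(23/4) = 691/120.

691/120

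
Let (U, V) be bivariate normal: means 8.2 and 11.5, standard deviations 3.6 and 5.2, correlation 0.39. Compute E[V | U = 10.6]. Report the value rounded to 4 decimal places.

12.8520

E[V | U=x] = μ_V + ρ(σ_V/σ_U)(x − μ_U) for jointly normal variables.
E[V | U=10.6] = 11.5 + (0.39)·(5.2/3.6)·(10.6 − (8.2)) = 11.5 + (0.56333)·(2.4) = 12.8520.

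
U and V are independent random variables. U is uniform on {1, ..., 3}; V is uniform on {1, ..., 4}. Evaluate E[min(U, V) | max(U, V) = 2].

Outcomes with max(U, V) = 2: (1,2), (2,1), (2,2), each with probability 1/12.
E[min(U, V) | max(U, V) = 2] = (1 + 1 + 2) / 3 = 4/3.

4/3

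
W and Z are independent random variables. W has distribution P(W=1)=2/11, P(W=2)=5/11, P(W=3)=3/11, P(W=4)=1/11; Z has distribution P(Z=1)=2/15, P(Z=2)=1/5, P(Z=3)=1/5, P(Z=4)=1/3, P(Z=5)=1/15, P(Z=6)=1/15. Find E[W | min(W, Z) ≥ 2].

23/9

P(min(W, Z) ≥ 2) = 39/55.
Summing W·P(x,y) over outcomes with min(W, Z) ≥ 2 gives 299/165.
E[W | min(W, Z) ≥ 2] = (299/165) / (39/55) = 23/9.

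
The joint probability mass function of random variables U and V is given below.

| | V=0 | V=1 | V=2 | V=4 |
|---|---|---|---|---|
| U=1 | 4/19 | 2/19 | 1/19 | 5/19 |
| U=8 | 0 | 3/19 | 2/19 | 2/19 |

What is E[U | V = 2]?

P(V = 2) = 3/19.
Σ U·P over the event = 1·(1/19) + 8·(2/19) = 17/19.
E[U | V = 2] = (17/19) / (3/19) = 17/3.

17/3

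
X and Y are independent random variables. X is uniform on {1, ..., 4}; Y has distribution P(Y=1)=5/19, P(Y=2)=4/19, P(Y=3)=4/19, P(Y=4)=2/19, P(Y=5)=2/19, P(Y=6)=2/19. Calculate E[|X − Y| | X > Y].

P(X > Y) = 27/76.
Summing |X−Y|·P(x,y) over outcomes with X > Y gives 23/38.
E[|X − Y| | X > Y] = (23/38) / (27/76) = 46/27.

46/27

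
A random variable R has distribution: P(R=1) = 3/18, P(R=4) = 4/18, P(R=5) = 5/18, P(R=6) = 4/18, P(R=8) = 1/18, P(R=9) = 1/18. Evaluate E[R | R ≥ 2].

P(R ≥ 2) = 5/6.
Σ over the event: 4·2/9 + 5·5/18 + 6·2/9 + 8·1/18 + 9·1/18 = 41/9.
E[R | R ≥ 2] = (41/9) / (5/6) = 82/15.

82/15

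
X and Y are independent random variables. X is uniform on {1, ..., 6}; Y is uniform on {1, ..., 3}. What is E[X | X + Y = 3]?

3/2

Outcomes with X + Y = 3: (1,2), (2,1), each with probability 1/18.
E[X | X + Y = 3] = (1 + 2) / 2 = 3/2.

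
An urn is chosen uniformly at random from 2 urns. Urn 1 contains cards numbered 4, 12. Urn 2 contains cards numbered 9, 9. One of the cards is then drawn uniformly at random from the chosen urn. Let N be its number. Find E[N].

17/2

E[N | urn 1] = (4+12)/2 = 8.
E[N | urn 2] = (9+9)/2 = 9.
E[N] = (1/2)·(8) + (1/2)·(9) = 17/2.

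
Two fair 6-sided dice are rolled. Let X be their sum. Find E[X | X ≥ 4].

244/33

P(X ≥ 4) = 11/12.
E[X | X ≥ 4] = (61/9) / (11/12) = 244/33.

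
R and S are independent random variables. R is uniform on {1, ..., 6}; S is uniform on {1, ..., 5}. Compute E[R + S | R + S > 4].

P(R + S > 4) = 4/5.
Summing (R+S)·P(x,y) over outcomes with R + S > 4 gives 35/6.
E[R + S | R + S > 4] = (35/6) / (4/5) = 175/24.

175/24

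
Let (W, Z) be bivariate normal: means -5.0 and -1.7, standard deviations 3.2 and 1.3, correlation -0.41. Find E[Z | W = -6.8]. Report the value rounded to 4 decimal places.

The regression of Z on W has slope ρ·σ_Z/σ_W and passes through (μ_W, μ_Z).
E[Z | W=-6.8] = -1.7 + (-0.41)·(1.3/3.2)·(-6.8 − (-5.0)) = -1.7 + (-0.16656)·(-1.8) = -1.4002.

-1.4002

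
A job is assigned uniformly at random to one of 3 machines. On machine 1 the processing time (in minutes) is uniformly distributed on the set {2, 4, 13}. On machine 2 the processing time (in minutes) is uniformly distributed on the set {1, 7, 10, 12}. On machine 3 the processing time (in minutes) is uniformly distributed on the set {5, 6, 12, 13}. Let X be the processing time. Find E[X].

137/18

E[X | machine 1] = (2+4+13)/3 = 19/3.
E[X | machine 2] = (1+7+10+12)/4 = 15/2.
E[X | machine 3] = (5+6+12+13)/4 = 9.
E[X] = (1/3)·(19/3) + (1/3)·(15/2) + (1/3)·(9) = 137/18.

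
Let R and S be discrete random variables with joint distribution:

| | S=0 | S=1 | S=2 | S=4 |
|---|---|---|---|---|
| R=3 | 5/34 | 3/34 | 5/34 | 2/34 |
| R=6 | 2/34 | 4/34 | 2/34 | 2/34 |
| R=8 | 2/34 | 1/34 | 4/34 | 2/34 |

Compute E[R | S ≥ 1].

134/25

P(S ≥ 1) = 25/34.
Summing R·P(R=x,S=y) over the conditioning event gives 67/17.
E[R | S ≥ 1] = (67/17) / (25/34) = 134/25.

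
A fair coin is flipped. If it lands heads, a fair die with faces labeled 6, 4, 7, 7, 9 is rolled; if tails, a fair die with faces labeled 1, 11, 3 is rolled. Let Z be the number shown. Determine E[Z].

29/5

E[Z | heads] = (6+4+7+7+9)/5 = 33/5.
E[Z | tails] = (1+11+3)/3 = 5.
By the law of total expectation,
E[Z] = (1/2)·(33/5) + (1/2)·(5) = 29/5.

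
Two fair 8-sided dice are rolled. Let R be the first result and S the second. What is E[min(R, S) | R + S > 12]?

P(R + S > 12) = 5/32.
Summing min(R,S)·P(x,y) over outcomes with R + S > 12 gives 63/64.
E[min(R, S) | R + S > 12] = (63/64) / (5/32) = 63/10.

63/10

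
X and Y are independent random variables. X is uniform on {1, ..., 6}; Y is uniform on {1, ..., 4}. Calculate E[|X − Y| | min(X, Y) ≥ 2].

23/15

P(min(X, Y) ≥ 2) = 5/8.
Summing |X−Y|·P(x,y) over outcomes with min(X, Y) ≥ 2 gives 23/24.
E[|X − Y| | min(X, Y) ≥ 2] = (23/24) / (5/8) = 23/15.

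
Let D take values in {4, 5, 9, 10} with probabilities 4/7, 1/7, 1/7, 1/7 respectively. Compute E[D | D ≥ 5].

P(D ≥ 5) = 3/7.
Σ over the event: 5·1/7 + 9·1/7 + 10·1/7 = 24/7.
E[D | D ≥ 5] = (24/7) / (3/7) = 8.

8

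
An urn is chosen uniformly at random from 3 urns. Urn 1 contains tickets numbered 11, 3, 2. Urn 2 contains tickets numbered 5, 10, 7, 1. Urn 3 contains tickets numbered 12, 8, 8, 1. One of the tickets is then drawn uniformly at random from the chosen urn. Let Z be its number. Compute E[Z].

55/9

E[Z | urn 1] = (11+3+2)/3 = 16/3.
E[Z | urn 2] = (5+10+7+1)/4 = 23/4.
E[Z | urn 3] = (12+8+8+1)/4 = 29/4.
E[Z] = (1/3)·(16/3) + (1/3)·(23/4) + (1/3)·(29/4) = 55/9.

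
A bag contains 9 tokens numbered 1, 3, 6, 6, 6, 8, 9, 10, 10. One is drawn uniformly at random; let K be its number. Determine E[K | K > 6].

37/4

P(K > 6) = 4/9.
Σ over the event: 8·1/9 + 9·1/9 + 10·2/9 = 37/9.
E[K | K > 6] = (37/9) / (4/9) = 37/4.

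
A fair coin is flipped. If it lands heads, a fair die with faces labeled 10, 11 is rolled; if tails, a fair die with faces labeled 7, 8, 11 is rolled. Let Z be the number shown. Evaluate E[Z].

E[Z | heads] = (10+11)/2 = 21/2.
E[Z | tails] = (7+8+11)/3 = 26/3.
E[Z] = (1/2)·(21/2) + (1/2)·(26/3) = 115/12.

115/12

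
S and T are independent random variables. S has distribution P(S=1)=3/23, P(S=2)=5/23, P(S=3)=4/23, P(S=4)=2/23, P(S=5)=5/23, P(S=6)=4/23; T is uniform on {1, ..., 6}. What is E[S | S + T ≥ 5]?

P(S + T ≥ 5) = 5/6.
Summing S·P(x,y) over outcomes with S + T ≥ 5 gives 451/138.
E[S | S + T ≥ 5] = (451/138) / (5/6) = 451/115.

451/115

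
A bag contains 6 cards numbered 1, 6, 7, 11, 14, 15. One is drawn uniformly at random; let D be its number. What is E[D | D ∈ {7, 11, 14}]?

P(D ∈ {7, 11, 14}) = 1/2.
Σ over the event: 7·1/6 + 11·1/6 + 14·1/6 = 16/3.
E[D | D ∈ {7, 11, 14}] = (16/3) / (1/2) = 32/3.

32/3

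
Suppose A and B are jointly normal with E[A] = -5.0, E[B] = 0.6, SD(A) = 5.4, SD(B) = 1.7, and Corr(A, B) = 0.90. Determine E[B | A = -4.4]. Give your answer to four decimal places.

E[B | A=x] = μ_B + ρ(σ_B/σ_A)(x − μ_A) for jointly normal variables.
E[B | A=-4.4] = 0.6 + (0.90)·(1.7/5.4)·(-4.4 − (-5.0)) = 0.6 + (0.28333)·(0.6) = 0.7700.

0.7700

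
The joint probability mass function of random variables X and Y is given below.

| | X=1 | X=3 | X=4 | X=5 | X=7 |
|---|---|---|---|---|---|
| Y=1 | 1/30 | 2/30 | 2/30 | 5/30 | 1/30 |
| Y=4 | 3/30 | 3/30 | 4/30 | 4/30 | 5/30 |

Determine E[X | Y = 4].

83/19

P(Y = 4) = 19/30.
Σ X·P over the event = 1·(3/30) + 3·(3/30) + 4·(4/30) + 5·(4/30) + 7·(5/30) = 83/30.
E[X | Y = 4] = (83/30) / (19/30) = 83/19.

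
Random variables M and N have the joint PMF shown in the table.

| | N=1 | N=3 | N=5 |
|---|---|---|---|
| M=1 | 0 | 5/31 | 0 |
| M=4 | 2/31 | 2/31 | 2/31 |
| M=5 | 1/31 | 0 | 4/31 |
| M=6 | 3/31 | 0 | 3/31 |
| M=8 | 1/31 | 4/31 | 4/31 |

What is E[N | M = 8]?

11/3

P(M = 8) = 9/31.
Σ N·P over the event = 1·(1/31) + 3·(4/31) + 5·(4/31) = 33/31.
E[N | M = 8] = (33/31) / (9/31) = 11/3.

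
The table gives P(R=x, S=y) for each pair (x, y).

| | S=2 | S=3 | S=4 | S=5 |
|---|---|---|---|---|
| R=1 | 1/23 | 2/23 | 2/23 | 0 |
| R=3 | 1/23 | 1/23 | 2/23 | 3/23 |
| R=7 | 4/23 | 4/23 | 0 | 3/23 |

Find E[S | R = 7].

35/11

P(R = 7) = 11/23.
Summing S·P(R=x,S=y) over the conditioning event gives 35/23.
E[S | R = 7] = (35/23) / (11/23) = 35/11.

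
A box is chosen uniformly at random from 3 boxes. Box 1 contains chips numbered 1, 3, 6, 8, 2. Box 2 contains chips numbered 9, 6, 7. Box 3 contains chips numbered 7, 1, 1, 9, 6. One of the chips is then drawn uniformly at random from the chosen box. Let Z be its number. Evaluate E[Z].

242/45

E[Z | box 1] = (1+3+6+8+2)/5 = 4.
E[Z | box 2] = (9+6+7)/3 = 22/3.
E[Z | box 3] = (7+1+1+9+6)/5 = 24/5.
By the law of total expectation,
E[Z] = (1/3)·(4) + (1/3)·(22/3) + (1/3)·(24/5) = 242/45.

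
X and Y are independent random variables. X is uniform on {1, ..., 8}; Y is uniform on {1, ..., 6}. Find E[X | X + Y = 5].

5/2

Outcomes with X + Y = 5: (1,4), (2,3), (3,2), (4,1), each with probability 1/48.
E[X | X + Y = 5] = (1 + 2 + 3 + 4) / 4 = 5/2.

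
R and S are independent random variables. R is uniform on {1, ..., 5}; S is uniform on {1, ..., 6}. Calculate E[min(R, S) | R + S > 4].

P(R + S > 4) = 4/5.
Summing min(R,S)·P(x,y) over outcomes with R + S > 4 gives 21/10.
E[min(R, S) | R + S > 4] = (21/10) / (4/5) = 21/8.

21/8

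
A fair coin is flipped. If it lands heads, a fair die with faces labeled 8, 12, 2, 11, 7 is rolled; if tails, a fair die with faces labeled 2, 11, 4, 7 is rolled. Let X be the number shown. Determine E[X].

E[X | heads] = (8+12+2+11+7)/5 = 8.
E[X | tails] = (2+11+4+7)/4 = 6.
E[X] = (1/2)·(8) + (1/2)·(6) = 7.

7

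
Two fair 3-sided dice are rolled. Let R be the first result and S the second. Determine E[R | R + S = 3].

3/2

Outcomes with R + S = 3: (1,2), (2,1), each with probability 1/9.
E[R | R + S = 3] = (1 + 2) / 2 = 3/2.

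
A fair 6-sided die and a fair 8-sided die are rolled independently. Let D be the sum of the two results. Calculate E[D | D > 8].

P(D > 8) = 7/16.
Σ over the event: 9·1/8 + 10·5/48 + 11·1/12 + 12·1/16 + 13·1/24 + 14·1/48 = 14/3.
E[D | D > 8] = (14/3) / (7/16) = 32/3.

32/3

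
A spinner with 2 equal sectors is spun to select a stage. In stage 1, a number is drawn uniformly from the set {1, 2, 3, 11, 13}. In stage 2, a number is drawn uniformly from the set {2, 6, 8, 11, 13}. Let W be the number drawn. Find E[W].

7

E[W | stage 1] = (1+2+3+11+13)/5 = 6.
E[W | stage 2] = (2+6+8+11+13)/5 = 8.
By the law of total expectation,
E[W] = (1/2)·(6) + (1/2)·(8) = 7.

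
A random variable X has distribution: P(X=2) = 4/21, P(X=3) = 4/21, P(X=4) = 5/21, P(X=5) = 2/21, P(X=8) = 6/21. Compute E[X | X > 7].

P(X > 7) = 2/7.
Σ over the event: 8·2/7 = 16/7.
E[X | X > 7] = (16/7) / (2/7) = 8.

8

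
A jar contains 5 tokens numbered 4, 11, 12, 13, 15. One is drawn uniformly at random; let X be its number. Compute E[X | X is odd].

P(X is odd) = 3/5.
Σ over the event: 11·1/5 + 13·1/5 + 15·1/5 = 39/5.
E[X | X is odd] = (39/5) / (3/5) = 13.

13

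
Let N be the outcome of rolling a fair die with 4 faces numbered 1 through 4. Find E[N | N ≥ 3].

7/2

Given N ≥ 3, N is equally likely to be any of {3, 4}.
E[N | N ≥ 3] = (3 + 4) / 2 = 7/2.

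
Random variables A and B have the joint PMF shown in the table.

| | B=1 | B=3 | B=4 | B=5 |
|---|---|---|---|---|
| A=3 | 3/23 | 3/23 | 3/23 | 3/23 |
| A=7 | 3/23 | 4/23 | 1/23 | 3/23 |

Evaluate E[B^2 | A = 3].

P(A = 3) = 12/23.
Σ B^2·P over the event = 1·(3/23) + 9·(3/23) + 16·(3/23) + 25·(3/23) = 153/23.
E[B^2 | A = 3] = (153/23) / (12/23) = 51/4.

51/4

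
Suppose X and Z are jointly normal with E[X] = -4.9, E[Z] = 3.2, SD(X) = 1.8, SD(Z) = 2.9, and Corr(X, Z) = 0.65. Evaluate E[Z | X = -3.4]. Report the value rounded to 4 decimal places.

For a bivariate normal, E[Z | X=x] = μ_Z + ρ·(σ_Z/σ_X)·(x − μ_X).
E[Z | X=-3.4] = 3.2 + (0.65)·(2.9/1.8)·(-3.4 − (-4.9)) = 3.2 + (1.0472)·(1.5) = 4.7708.

4.7708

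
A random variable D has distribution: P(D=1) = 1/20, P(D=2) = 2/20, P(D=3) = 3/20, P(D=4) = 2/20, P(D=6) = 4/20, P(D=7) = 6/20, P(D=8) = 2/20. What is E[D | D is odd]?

P(D is odd) = 1/2.
Σ over the event: 1·1/20 + 3·3/20 + 7·3/10 = 13/5.
E[D | D is odd] = (13/5) / (1/2) = 26/5.

26/5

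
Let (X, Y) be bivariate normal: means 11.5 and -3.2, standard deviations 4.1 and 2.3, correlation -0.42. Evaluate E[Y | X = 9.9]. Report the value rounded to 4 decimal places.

For a bivariate normal, E[Y | X=x] = μ_Y + ρ·(σ_Y/σ_X)·(x − μ_X).
E[Y | X=9.9] = -3.2 + (-0.42)·(2.3/4.1)·(9.9 − (11.5)) = -3.2 + (-0.23561)·(-1.6) = -2.8230.

-2.8230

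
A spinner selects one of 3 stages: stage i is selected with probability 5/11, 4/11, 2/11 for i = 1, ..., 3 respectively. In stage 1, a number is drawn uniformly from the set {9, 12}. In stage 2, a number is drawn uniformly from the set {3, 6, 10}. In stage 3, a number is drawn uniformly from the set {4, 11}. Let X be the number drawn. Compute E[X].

E[X | stage 1] = (9+12)/2 = 21/2.
E[X | stage 2] = (3+6+10)/3 = 19/3.
E[X | stage 3] = (4+11)/2 = 15/2.
By the law of total expectation,
E[X] = (5/11)·(21/2) + (4/11)·(19/3) + (2/11)·(15/2) = 557/66.

557/66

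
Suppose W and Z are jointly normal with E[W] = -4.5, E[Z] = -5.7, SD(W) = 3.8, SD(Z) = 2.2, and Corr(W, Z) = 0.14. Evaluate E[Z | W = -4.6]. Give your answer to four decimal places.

-5.7081

The regression of Z on W has slope ρ·σ_Z/σ_W and passes through (μ_W, μ_Z).
E[Z | W=-4.6] = -5.7 + (0.14)·(2.2/3.8)·(-4.6 − (-4.5)) = -5.7 + (0.081053)·(-0.1) = -5.7081.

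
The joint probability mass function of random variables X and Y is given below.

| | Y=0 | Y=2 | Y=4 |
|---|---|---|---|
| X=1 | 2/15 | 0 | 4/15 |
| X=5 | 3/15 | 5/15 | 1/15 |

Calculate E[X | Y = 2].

P(Y = 2) = 1/3.
Summing X·P(X=x,Y=y) over the conditioning event gives 5/3.
E[X | Y = 2] = (5/3) / (1/3) = 5.

5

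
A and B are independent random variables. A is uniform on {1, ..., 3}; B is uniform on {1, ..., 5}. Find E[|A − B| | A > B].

P(A > B) = 1/5.
Summing |A−B|·P(x,y) over outcomes with A > B gives 4/15.
E[|A − B| | A > B] = (4/15) / (1/5) = 4/3.

4/3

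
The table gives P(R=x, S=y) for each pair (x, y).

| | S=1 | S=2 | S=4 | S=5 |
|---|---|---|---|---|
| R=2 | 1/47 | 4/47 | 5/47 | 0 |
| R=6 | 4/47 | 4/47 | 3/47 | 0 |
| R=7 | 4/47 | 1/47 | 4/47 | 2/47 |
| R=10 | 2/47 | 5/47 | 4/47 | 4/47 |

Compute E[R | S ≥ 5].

P(S ≥ 5) = 6/47.
Σ R·P over the event = 7·(2/47) + 10·(4/47) = 54/47.
E[R | S ≥ 5] = (54/47) / (6/47) = 9.

9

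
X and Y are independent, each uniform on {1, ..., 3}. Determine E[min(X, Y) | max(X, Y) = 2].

4/3

Outcomes with max(X, Y) = 2: (1,2), (2,1), (2,2), each with probability 1/9.
E[min(X, Y) | max(X, Y) = 2] = (1 + 1 + 2) / 3 = 4/3.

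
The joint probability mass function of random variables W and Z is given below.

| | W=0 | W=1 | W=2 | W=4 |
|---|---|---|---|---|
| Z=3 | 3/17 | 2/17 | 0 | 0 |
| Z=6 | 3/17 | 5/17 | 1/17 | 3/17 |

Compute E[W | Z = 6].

P(Z = 6) = 12/17.
Summing W·P(W=x,Z=y) over the conditioning event gives 19/17.
E[W | Z = 6] = (19/17) / (12/17) = 19/12.

19/12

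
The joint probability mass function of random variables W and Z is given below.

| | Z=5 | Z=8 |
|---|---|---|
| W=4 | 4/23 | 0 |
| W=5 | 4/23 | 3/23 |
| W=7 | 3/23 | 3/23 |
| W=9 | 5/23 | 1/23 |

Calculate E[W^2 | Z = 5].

P(Z = 5) = 16/23.
Σ W^2·P over the event = 16·(4/23) + 25·(4/23) + 49·(3/23) + 81·(5/23) = 716/23.
E[W^2 | Z = 5] = (716/23) / (16/23) = 179/4.

179/4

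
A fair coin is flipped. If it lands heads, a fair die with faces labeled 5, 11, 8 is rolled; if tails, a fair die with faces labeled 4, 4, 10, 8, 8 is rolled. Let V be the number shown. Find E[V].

37/5

E[V | heads] = (5+11+8)/3 = 8.
E[V | tails] = (4+4+10+8+8)/5 = 34/5.
E[V] = (1/2)·(8) + (1/2)·(34/5) = 37/5.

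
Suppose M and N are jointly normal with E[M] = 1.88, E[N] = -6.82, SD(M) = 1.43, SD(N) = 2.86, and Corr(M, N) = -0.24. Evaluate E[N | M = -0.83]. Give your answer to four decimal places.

-5.5192

E[N | M=x] = μ_N + ρ(σ_N/σ_M)(x − μ_M) for jointly normal variables.
E[N | M=-0.83] = -6.82 + (-0.24)·(2.86/1.43)·(-0.83 − (1.88)) = -6.82 + (-0.48)·(-2.71) = -5.5192.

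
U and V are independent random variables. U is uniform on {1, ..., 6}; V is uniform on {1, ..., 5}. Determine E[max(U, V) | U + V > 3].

40/9

P(U + V > 3) = 9/10.
Summing max(U,V)·P(x,y) over outcomes with U + V > 3 gives 4.
E[max(U, V) | U + V > 3] = (4) / (9/10) = 40/9.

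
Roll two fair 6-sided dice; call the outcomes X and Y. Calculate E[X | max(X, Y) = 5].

35/9

P(max(X, Y) = 5) = 1/4.
Summing X·P(x,y) over outcomes with max(X, Y) = 5 gives 35/36.
E[X | max(X, Y) = 5] = (35/36) / (1/4) = 35/9.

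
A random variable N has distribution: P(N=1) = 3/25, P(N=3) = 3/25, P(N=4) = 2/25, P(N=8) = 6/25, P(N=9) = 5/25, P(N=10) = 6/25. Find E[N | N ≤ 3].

2

P(N ≤ 3) = 6/25.
Σ over the event: 1·3/25 + 3·3/25 = 12/25.
E[N | N ≤ 3] = (12/25) / (6/25) = 2.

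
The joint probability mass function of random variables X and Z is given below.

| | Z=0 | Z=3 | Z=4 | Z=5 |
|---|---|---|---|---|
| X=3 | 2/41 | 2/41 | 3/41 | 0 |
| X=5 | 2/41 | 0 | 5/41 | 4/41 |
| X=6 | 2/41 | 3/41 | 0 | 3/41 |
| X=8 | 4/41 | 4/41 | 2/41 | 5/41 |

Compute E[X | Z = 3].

56/9

P(Z = 3) = 9/41.
Σ X·P over the event = 3·(2/41) + 6·(3/41) + 8·(4/41) = 56/41.
E[X | Z = 3] = (56/41) / (9/41) = 56/9.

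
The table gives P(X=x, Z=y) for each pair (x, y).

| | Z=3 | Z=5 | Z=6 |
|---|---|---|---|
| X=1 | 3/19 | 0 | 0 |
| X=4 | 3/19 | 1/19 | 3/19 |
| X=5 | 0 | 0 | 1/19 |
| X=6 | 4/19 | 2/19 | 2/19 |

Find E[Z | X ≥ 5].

40/9

P(X ≥ 5) = 9/19.
Σ Z·P over the event = 6·(1/19) + 3·(4/19) + 5·(2/19) + 6·(2/19) = 40/19.
E[Z | X ≥ 5] = (40/19) / (9/19) = 40/9.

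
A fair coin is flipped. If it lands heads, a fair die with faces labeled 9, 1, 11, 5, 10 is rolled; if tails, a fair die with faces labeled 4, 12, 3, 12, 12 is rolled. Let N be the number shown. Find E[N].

E[N | heads] = (9+1+11+5+10)/5 = 36/5.
E[N | tails] = (4+12+3+12+12)/5 = 43/5.
E[N] = (1/2)·(36/5) + (1/2)·(43/5) = 79/10.

79/10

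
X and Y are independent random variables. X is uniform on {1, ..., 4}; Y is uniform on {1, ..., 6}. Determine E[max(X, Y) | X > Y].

Outcomes with X > Y: (2,1), (3,1), (3,2), (4,1), (4,2), (4,3), each with probability 1/24.
E[max(X, Y) | X > Y] = (2 + 3 + 3 + 4 + 4 + 4) / 6 = 10/3.

10/3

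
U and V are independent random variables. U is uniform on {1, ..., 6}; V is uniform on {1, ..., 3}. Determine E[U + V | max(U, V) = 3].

24/5

Outcomes with max(U, V) = 3: (1,3), (2,3), (3,1), (3,2), (3,3), each with probability 1/18.
E[U + V | max(U, V) = 3] = (4 + 5 + 4 + 5 + 6) / 5 = 24/5.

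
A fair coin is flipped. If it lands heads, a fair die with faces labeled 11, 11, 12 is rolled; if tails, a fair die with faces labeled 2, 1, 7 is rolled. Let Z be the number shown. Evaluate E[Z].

22/3

E[Z | heads] = (11+11+12)/3 = 34/3.
E[Z | tails] = (2+1+7)/3 = 10/3.
By the law of total expectation,
E[Z] = (1/2)·(34/3) + (1/2)·(10/3) = 22/3.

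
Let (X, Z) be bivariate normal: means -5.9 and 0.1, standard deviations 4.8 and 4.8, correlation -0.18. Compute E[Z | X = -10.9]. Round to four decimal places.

1.0000

For a bivariate normal, E[Z | X=x] = μ_Z + ρ·(σ_Z/σ_X)·(x − μ_X).
E[Z | X=-10.9] = 0.1 + (-0.18)·(4.8/4.8)·(-10.9 − (-5.9)) = 0.1 + (-0.18)·(-5) = 1.0000.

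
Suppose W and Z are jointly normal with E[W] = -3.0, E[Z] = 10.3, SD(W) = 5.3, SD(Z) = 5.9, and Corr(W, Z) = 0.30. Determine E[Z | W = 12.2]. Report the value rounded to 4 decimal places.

For a bivariate normal, E[Z | W=x] = μ_Z + ρ·(σ_Z/σ_W)·(x − μ_W).
E[Z | W=12.2] = 10.3 + (0.30)·(5.9/5.3)·(12.2 − (-3.0)) = 10.3 + (0.33396)·(15.2) = 15.3762.

15.3762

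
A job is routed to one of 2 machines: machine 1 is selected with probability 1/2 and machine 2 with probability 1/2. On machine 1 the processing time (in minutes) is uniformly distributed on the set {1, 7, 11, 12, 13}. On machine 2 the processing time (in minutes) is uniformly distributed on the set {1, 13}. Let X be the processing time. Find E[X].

79/10

E[X | machine 1] = (1+7+11+12+13)/5 = 44/5.
E[X | machine 2] = (1+13)/2 = 7.
By the law of total expectation,
E[X] = (1/2)·(44/5) + (1/2)·(7) = 79/10.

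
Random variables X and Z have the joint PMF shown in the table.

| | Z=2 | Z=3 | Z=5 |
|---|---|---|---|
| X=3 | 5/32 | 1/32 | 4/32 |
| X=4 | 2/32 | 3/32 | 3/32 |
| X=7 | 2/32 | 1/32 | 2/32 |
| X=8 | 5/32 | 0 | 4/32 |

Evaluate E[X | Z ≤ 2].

11/2

P(Z ≤ 2) = 7/16.
Σ X·P over the event = 3·(5/32) + 4·(2/32) + 7·(2/32) + 8·(5/32) = 77/32.
E[X | Z ≤ 2] = (77/32) / (7/16) = 11/2.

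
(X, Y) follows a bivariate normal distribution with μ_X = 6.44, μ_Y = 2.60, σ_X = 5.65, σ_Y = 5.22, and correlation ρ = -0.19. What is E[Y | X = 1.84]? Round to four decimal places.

3.4075

E[Y | X=x] = μ_Y + ρ(σ_Y/σ_X)(x − μ_X) for jointly normal variables.
E[Y | X=1.84] = 2.60 + (-0.19)·(5.22/5.65)·(1.84 − (6.44)) = 2.60 + (-0.17554)·(-4.6) = 3.4075.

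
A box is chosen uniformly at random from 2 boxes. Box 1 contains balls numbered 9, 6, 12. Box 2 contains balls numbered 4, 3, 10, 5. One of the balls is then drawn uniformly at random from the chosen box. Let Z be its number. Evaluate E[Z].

29/4

E[Z | box 1] = (9+6+12)/3 = 9.
E[Z | box 2] = (4+3+10+5)/4 = 11/2.
By the law of total expectation,
E[Z] = (1/2)·(9) + (1/2)·(11/2) = 29/4.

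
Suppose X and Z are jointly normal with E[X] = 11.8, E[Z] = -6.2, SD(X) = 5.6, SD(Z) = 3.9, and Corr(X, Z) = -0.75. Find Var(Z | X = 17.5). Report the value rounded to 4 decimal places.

6.6544

For a bivariate normal, Var(Z | X=x) = σ_Z²(1 − ρ²).
Var(Z | X=17.5) = (3.9)²·(1 − (-0.75)²) = 15.21·0.4375 = 6.6544.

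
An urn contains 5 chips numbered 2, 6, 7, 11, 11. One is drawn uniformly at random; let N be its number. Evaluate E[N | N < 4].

P(N < 4) = 1/5.
Σ over the event: 2·1/5 = 2/5.
E[N | N < 4] = (2/5) / (1/5) = 2.

2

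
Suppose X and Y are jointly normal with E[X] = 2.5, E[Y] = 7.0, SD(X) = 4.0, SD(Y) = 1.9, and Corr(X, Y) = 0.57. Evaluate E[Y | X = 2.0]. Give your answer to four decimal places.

E[Y | X=x] = μ_Y + ρ(σ_Y/σ_X)(x − μ_X) for jointly normal variables.
E[Y | X=2.0] = 7.0 + (0.57)·(1.9/4.0)·(2.0 − (2.5)) = 7.0 + (0.27075)·(-0.5) = 6.8646.

6.8646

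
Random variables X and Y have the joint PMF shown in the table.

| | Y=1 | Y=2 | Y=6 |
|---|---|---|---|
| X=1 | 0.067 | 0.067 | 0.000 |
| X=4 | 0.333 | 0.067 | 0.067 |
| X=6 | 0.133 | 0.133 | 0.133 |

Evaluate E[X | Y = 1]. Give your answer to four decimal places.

4.1220

P(Y = 1) = 0.533.
Σ X·P over the event = 1·(0.067) + 4·(0.333) + 6·(0.133) = 2.197.
E[X | Y = 1] = (2.197) / (0.533) = 4.1220.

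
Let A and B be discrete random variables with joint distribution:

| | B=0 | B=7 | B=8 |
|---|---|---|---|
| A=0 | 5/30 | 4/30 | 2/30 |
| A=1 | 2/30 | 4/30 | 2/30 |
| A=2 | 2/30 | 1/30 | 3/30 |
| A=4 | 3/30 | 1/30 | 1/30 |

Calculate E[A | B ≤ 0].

P(B ≤ 0) = 2/5.
Summing A·P(A=x,B=y) over the conditioning event gives 3/5.
E[A | B ≤ 0] = (3/5) / (2/5) = 3/2.

3/2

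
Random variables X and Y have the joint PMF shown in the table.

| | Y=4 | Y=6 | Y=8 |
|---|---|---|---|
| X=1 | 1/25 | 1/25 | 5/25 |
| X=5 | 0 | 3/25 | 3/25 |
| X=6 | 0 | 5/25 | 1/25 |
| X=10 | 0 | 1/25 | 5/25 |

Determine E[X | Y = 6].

28/5

P(Y = 6) = 2/5.
Σ X·P over the event = 1·(1/25) + 5·(3/25) + 6·(5/25) + 10·(1/25) = 56/25.
E[X | Y = 6] = (56/25) / (2/5) = 28/5.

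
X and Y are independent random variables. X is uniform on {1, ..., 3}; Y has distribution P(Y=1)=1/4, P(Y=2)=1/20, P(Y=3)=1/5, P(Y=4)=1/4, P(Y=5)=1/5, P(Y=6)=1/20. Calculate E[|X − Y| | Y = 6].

P(Y = 6) = 1/20.
Summing |X−Y|·P(x,y) over outcomes with Y = 6 gives 1/5.
E[|X − Y| | Y = 6] = (1/5) / (1/20) = 4.

4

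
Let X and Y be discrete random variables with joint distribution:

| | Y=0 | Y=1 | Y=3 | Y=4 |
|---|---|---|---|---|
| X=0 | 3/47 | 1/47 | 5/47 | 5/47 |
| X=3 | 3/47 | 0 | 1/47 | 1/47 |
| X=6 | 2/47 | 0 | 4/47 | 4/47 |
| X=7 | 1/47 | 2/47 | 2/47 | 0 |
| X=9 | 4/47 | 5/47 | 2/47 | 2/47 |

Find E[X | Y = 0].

P(Y = 0) = 13/47.
Σ X·P over the event = 0·(3/47) + 3·(3/47) + 6·(2/47) + 7·(1/47) + 9·(4/47) = 64/47.
E[X | Y = 0] = (64/47) / (13/47) = 64/13.

64/13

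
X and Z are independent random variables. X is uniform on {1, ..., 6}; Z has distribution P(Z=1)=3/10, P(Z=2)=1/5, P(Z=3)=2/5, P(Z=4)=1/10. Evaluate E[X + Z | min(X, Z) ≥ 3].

77/10

P(min(X, Z) ≥ 3) = 1/3.
Summing (X+Z)·P(x,y) over outcomes with min(X, Z) ≥ 3 gives 77/30.
E[X + Z | min(X, Z) ≥ 3] = (77/30) / (1/3) = 77/10.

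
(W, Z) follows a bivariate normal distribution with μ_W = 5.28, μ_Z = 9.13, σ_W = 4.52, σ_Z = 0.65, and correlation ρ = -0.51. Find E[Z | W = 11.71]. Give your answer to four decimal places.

8.6584

E[Z | W=x] = μ_Z + ρ(σ_Z/σ_W)(x − μ_W) for jointly normal variables.
E[Z | W=11.71] = 9.13 + (-0.51)·(0.65/4.52)·(11.71 − (5.28)) = 9.13 + (-0.073341)·(6.43) = 8.6584.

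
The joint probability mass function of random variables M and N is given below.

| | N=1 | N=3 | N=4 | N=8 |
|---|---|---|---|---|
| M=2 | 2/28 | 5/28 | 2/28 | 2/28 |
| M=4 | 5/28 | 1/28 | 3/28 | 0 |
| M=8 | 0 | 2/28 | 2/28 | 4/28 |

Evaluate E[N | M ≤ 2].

P(M ≤ 2) = 11/28.
Σ N·P over the event = 1·(2/28) + 3·(5/28) + 4·(2/28) + 8·(2/28) = 41/28.
E[N | M ≤ 2] = (41/28) / (11/28) = 41/11.

41/11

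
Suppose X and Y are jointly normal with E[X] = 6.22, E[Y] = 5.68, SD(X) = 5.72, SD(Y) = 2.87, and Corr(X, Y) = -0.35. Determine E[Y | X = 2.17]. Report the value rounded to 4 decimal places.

6.3912

For a bivariate normal, E[Y | X=x] = μ_Y + ρ·(σ_Y/σ_X)·(x − μ_X).
E[Y | X=2.17] = 5.68 + (-0.35)·(2.87/5.72)·(2.17 − (6.22)) = 5.68 + (-0.17561)·(-4.05) = 6.3912.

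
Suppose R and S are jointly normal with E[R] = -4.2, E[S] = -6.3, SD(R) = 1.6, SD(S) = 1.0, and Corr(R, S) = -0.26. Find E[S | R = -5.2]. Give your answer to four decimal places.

-6.1375

E[S | R=x] = μ_S + ρ(σ_S/σ_R)(x − μ_R) for jointly normal variables.
E[S | R=-5.2] = -6.3 + (-0.26)·(1.0/1.6)·(-5.2 − (-4.2)) = -6.3 + (-0.1625)·(-1) = -6.1375.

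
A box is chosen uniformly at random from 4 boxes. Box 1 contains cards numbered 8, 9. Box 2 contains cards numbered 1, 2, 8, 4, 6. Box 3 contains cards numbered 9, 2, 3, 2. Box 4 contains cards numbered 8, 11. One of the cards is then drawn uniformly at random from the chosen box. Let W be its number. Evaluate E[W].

131/20

E[W | box 1] = (8+9)/2 = 17/2.
E[W | box 2] = (1+2+8+4+6)/5 = 21/5.
E[W | box 3] = (9+2+3+2)/4 = 4.
E[W | box 4] = (8+11)/2 = 19/2.
E[W] = (1/4)·(17/2) + (1/4)·(21/5) + (1/4)·(4) + (1/4)·(19/2) = 131/20.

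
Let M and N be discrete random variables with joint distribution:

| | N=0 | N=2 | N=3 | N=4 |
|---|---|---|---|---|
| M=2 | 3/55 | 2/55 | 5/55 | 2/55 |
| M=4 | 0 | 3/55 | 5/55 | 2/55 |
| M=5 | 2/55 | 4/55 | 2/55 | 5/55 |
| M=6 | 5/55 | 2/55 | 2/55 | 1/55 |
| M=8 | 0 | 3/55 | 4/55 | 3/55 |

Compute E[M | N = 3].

P(N = 3) = 18/55.
Σ M·P over the event = 2·(5/55) + 4·(5/55) + 5·(2/55) + 6·(2/55) + 8·(4/55) = 84/55.
E[M | N = 3] = (84/55) / (18/55) = 14/3.

14/3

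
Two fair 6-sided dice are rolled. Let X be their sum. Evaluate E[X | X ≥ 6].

P(X ≥ 6) = 13/18.
Σ over the event: 6·5/36 + 7·1/6 + 8·5/36 + 9·1/9 + 10·1/12 + 11·1/18 + 12·1/36 = 53/9.
E[X | X ≥ 6] = (53/9) / (13/18) = 106/13.

106/13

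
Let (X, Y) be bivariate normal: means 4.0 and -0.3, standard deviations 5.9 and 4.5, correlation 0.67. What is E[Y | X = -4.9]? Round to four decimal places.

-4.8481

E[Y | X=x] = μ_Y + ρ(σ_Y/σ_X)(x − μ_X) for jointly normal variables.
E[Y | X=-4.9] = -0.3 + (0.67)·(4.5/5.9)·(-4.9 − (4.0)) = -0.3 + (0.51102)·(-8.9) = -4.8481.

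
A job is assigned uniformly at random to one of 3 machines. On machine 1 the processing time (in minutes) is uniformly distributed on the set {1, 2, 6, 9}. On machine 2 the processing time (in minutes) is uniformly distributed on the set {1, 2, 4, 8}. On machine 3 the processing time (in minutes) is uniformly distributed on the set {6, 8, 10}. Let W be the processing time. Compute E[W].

65/12

E[W | machine 1] = (1+2+6+9)/4 = 9/2.
E[W | machine 2] = (1+2+4+8)/4 = 15/4.
E[W | machine 3] = (6+8+10)/3 = 8.
E[W] = (1/3)·(9/2) + (1/3)·(15/4) + (1/3)·(8) = 65/12.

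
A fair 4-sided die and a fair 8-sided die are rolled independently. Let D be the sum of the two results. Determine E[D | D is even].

7

P(D is even) = 1/2.
Σ over the event: 2·1/32 + 4·3/32 + 6·1/8 + 8·1/8 + 10·3/32 + 12·1/32 = 7/2.
E[D | D is even] = (7/2) / (1/2) = 7.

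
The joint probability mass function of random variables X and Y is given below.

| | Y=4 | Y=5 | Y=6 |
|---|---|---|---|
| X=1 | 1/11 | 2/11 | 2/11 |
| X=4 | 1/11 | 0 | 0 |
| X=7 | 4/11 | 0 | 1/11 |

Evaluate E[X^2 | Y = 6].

17

P(Y = 6) = 3/11.
Σ X^2·P over the event = 1·(2/11) + 49·(1/11) = 51/11.
E[X^2 | Y = 6] = (51/11) / (3/11) = 17.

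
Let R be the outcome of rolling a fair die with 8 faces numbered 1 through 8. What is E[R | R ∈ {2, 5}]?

7/2

P(R ∈ {2, 5}) = 1/4.
Σ over the event: 2·1/8 + 5·1/8 = 7/8.
E[R | R ∈ {2, 5}] = (7/8) / (1/4) = 7/2.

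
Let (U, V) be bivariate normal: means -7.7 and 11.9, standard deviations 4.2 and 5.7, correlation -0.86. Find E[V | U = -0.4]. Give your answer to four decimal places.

For a bivariate normal, E[V | U=x] = μ_V + ρ·(σ_V/σ_U)·(x − μ_U).
E[V | U=-0.4] = 11.9 + (-0.86)·(5.7/4.2)·(-0.4 − (-7.7)) = 11.9 + (-1.16714)·(7.3) = 3.3799.

3.3799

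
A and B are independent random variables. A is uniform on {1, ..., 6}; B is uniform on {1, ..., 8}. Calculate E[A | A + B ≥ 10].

14/3

P(A + B ≥ 10) = 5/16.
Summing A·P(x,y) over outcomes with A + B ≥ 10 gives 35/24.
E[A | A + B ≥ 10] = (35/24) / (5/16) = 14/3.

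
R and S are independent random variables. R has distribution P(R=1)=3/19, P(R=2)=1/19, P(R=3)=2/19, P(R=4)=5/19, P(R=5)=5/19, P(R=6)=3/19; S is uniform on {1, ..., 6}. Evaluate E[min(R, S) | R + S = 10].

57/13

P(R + S = 10) = 13/114.
Summing min(R,S)·P(x,y) over outcomes with R + S = 10 gives 1/2.
E[min(R, S) | R + S = 10] = (1/2) / (13/114) = 57/13.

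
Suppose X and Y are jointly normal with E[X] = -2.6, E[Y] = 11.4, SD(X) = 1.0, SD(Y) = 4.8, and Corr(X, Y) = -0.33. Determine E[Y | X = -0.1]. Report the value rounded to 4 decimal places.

7.4400

E[Y | X=x] = μ_Y + ρ(σ_Y/σ_X)(x − μ_X) for jointly normal variables.
E[Y | X=-0.1] = 11.4 + (-0.33)·(4.8/1.0)·(-0.1 − (-2.6)) = 11.4 + (-1.584)·(2.5) = 7.4400.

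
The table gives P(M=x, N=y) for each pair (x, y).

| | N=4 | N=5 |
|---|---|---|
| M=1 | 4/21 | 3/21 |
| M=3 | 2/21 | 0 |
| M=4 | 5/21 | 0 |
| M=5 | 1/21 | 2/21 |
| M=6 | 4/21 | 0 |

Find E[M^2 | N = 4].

P(N = 4) = 16/21.
Σ M^2·P over the event = 1·(4/21) + 9·(2/21) + 16·(5/21) + 25·(1/21) + 36·(4/21) = 271/21.
E[M^2 | N = 4] = (271/21) / (16/21) = 271/16.

271/16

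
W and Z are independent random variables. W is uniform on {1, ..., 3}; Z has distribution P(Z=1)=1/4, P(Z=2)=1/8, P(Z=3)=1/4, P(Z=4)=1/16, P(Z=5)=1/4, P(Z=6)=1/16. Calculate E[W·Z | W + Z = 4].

P(W + Z = 4) = 5/24.
Summing WZ·P(x,y) over outcomes with W + Z = 4 gives 2/3.
E[W·Z | W + Z = 4] = (2/3) / (5/24) = 16/5.

16/5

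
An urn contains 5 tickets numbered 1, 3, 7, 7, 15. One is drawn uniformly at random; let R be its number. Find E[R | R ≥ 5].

29/3

P(R ≥ 5) = 3/5.
Σ over the event: 7·2/5 + 15·1/5 = 29/5.
E[R | R ≥ 5] = (29/5) / (3/5) = 29/3.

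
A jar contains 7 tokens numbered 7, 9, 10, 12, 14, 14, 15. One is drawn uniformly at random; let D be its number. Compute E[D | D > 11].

55/4

P(D > 11) = 4/7.
Σ over the event: 12·1/7 + 14·2/7 + 15·1/7 = 55/7.
E[D | D > 11] = (55/7) / (4/7) = 55/4.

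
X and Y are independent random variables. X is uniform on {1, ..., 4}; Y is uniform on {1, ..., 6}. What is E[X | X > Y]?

P(X > Y) = 1/4.
Summing X·P(x,y) over outcomes with X > Y gives 5/6.
E[X | X > Y] = (5/6) / (1/4) = 10/3.

10/3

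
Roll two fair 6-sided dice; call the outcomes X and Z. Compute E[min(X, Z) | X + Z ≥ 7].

P(X + Z ≥ 7) = 7/12.
Summing min(X,Z)·P(x,y) over outcomes with X + Z ≥ 7 gives 23/12.
E[min(X, Z) | X + Z ≥ 7] = (23/12) / (7/12) = 23/7.

23/7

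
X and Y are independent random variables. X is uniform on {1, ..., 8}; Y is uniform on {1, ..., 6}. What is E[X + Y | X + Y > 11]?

Outcomes with X + Y > 11: (6,6), (7,5), (7,6), (8,4), (8,5), (8,6), each with probability 1/48.
E[X + Y | X + Y > 11] = (12 + 12 + 13 + 12 + 13 + 14) / 6 = 38/3.

38/3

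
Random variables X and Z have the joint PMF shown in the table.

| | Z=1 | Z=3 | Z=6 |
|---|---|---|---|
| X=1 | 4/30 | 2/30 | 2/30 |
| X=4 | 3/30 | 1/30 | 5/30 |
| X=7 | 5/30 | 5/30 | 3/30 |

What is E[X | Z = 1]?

17/4

P(Z = 1) = 2/5.
Σ X·P over the event = 1·(4/30) + 4·(3/30) + 7·(5/30) = 17/10.
E[X | Z = 1] = (17/10) / (2/5) = 17/4.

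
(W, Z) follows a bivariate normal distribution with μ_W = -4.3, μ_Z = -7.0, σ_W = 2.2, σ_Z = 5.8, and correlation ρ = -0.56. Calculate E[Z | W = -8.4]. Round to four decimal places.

-0.9469

E[Z | W=x] = μ_Z + ρ(σ_Z/σ_W)(x − μ_W) for jointly normal variables.
E[Z | W=-8.4] = -7.0 + (-0.56)·(5.8/2.2)·(-8.4 − (-4.3)) = -7.0 + (-1.47636)·(-4.1) = -0.9469.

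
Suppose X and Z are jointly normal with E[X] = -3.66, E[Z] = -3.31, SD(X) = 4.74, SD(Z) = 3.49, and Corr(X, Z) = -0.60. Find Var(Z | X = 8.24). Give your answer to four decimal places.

For a bivariate normal, Var(Z | X=x) = σ_Z²(1 − ρ²).
Var(Z | X=8.24) = (3.49)²·(1 − (-0.60)²) = 12.1801·0.64 = 7.7953.

7.7953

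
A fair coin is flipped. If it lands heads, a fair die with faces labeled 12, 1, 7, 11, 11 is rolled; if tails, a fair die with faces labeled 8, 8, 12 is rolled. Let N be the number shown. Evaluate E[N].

E[N | heads] = (12+1+7+11+11)/5 = 42/5.
E[N | tails] = (8+8+12)/3 = 28/3.
E[N] = (1/2)·(42/5) + (1/2)·(28/3) = 133/15.

133/15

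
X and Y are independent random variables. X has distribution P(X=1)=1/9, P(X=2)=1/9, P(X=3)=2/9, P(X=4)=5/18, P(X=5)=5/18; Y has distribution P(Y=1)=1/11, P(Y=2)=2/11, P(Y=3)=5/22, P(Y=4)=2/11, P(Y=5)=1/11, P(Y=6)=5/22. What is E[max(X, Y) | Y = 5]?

5

P(Y = 5) = 1/11.
Summing max(X,Y)·P(x,y) over outcomes with Y = 5 gives 5/11.
E[max(X, Y) | Y = 5] = (5/11) / (1/11) = 5.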